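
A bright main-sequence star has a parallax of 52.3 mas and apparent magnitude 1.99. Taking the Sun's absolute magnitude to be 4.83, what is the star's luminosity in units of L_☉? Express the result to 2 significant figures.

d = 1/p = 1000/52.3 mas = 19.12 pc
M = m − 5 log₁₀ d + 5 = 1.99 − 5·1.2815 + 5 = 0.583
M − M_☉ = 0.583 − 4.83 = -4.247
L/L_☉ = 10^(−0.4 × -4.247) = 50.00

L/L_☉ ≈ 50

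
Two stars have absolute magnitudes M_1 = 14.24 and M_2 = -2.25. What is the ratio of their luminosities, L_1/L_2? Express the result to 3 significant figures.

ΔM = M_1 − M_2 = 16.49
L_1/L_2 = 10^(−0.4 ΔM) = 10^-6.596 = 2.535×10^-7

L_1/L_2 ≈ 2.54×10^-7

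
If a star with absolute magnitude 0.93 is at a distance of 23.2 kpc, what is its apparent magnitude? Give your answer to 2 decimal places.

d = 23.2 kpc = 23200 pc
m = M + 5 log₁₀ d − 5 = 0.93 + 5·4.3655 − 5 = 17.757

m ≈ 17.76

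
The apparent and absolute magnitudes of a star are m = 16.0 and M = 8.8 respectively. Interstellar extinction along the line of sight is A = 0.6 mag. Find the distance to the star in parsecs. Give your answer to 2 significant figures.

d ≈ 210 pc

m − M = 5 log₁₀(d/10 pc) + A  ⇒  16.0 − (8.8) − 0.6 = 5 log₁₀(d/10)
6.600 = 5 log₁₀(d/10)
log₁₀ d = (m − M − A)/5 + 1 = 2.3200
d = 10^2.3200 = 208.9 pc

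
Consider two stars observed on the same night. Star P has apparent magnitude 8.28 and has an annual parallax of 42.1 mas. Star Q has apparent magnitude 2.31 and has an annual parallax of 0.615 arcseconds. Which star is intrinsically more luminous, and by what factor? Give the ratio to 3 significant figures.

Star P: p = 42.1 mas = 0.0421″ → d = 1/p = 23.75 pc
Star P: M = m − 5 log₁₀ d + 5 = 8.28 − 5·1.3757 + 5 = 6.401
Star Q: d = 1/p = 1/0.615″ = 1.626 pc
Star Q: M = m − 5 log₁₀ d + 5 = 2.31 − 5·0.2111 + 5 = 6.254
ΔM = M_P − M_Q = 6.401 − (6.254) = 0.147; smaller M is more luminous → Star Q.
L ratio = 10^(0.4 |ΔM|) = 10^0.059 = 1.145

Star Q is more luminous, by a factor of 1.15.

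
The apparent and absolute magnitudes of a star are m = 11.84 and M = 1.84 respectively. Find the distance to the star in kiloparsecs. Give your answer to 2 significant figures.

Distance modulus: m − M = 11.84 − (1.84) = 10.000
m − M = 5 log₁₀ d − 5
log₁₀ d = (m − M)/5 + 1 = 3.0000
d = 10^3.0000 = 1000 pc
= 1.000 kpc

d ≈ 1.0 kpc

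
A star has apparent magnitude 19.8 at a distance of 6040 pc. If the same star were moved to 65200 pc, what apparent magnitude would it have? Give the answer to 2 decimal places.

m ≈ 24.97

Flux ∝ 1/d², so Δm = 5 log₁₀(d₂/d₁) = 5 log₁₀(65200/6040) = 5.166
m₂ = m₁ + Δm = 19.8 + (5.166) = 24.966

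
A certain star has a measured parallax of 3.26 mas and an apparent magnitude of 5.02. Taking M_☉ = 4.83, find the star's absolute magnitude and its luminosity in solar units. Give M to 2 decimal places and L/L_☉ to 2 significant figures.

M ≈ -2.41; L/L_☉ ≈ 790

d = 1/p = 1000/3.26 mas = 306.7 pc
M = m − 5 log₁₀ d + 5 = 5.02 − 5·2.4868 + 5 = -2.414
M − M_☉ = -2.414 − 4.83 = -7.244
L/L_☉ = 10^(−0.4 × -7.244) = 789.9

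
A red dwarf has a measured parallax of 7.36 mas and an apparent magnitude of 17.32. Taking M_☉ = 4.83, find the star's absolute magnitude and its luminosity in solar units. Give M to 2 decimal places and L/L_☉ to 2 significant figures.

d = 1/p = 1000/7.36 mas = 135.9 pc
M = m − 5 log₁₀ d + 5 = 17.32 − 5·2.1331 + 5 = 11.654
M − M_☉ = 11.654 − 4.83 = 6.824
L/L_☉ = 10^(−0.4 × 6.824) = 1.863×10^-3

M ≈ 11.65; L/L_☉ ≈ 1.9×10^-3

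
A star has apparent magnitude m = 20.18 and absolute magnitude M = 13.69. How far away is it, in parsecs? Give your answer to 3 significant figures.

d ≈ 199 pc

μ = m − M = 6.490
m − M = 5 log₁₀ d − 5
log₁₀ d = (m − M)/5 + 1 = 2.2980
d = 10^2.2980 = 198.6 pc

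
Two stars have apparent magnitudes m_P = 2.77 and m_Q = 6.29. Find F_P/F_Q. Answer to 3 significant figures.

F_P/F_Q ≈ 25.6

Magnitude difference = -3.52
Flux ratio = 10^(−0.4 Δm) = 10^(−0.4 × -3.52) = 10^1.408 = 25.59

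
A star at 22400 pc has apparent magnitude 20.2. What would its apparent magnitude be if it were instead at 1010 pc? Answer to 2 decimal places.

m ≈ 13.47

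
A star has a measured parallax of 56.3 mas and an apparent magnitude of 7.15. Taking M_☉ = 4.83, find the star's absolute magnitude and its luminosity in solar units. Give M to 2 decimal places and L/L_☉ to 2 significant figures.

d = 1/p = 1000/56.3 mas = 17.76 pc
M = m − 5 log₁₀ d + 5 = 7.15 − 5·1.2495 + 5 = 5.903
M − M_☉ = 5.903 − 4.83 = 1.073
L/L_☉ = 10^(−0.4 × 1.073) = 0.3724

M ≈ 5.90; L/L_☉ ≈ 0.37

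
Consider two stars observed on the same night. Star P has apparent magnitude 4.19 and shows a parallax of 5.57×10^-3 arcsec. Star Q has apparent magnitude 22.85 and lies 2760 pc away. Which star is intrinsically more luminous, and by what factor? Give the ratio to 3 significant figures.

Star P is more luminous, by a factor of 123000.

Star P: d = 1/p = 1/5.57×10^-3″ = 179.5 pc
Star P: M = m − 5 log₁₀ d + 5 = 4.19 − 5·2.2541 + 5 = -2.081
Star Q: M = m − 5 log₁₀ d + 5 = 22.85 − 5·3.4409 + 5 = 10.645
ΔM = M_P − M_Q = -2.081 − (10.645) = -12.726; smaller M is more luminous → Star P.
L ratio = 10^(0.4 |ΔM|) = 10^5.090 = 123200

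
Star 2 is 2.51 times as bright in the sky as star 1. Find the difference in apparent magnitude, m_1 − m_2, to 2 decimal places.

Pogson: Δm = −2.5 log₁₀(ratio) = −2.5 log₁₀(2.51) = −2.5 × 0.3997 = -0.999
Star 2 is brighter so has the smaller magnitude: m_1 − m_2 is positive.

m_1 − m_2 ≈ 1.00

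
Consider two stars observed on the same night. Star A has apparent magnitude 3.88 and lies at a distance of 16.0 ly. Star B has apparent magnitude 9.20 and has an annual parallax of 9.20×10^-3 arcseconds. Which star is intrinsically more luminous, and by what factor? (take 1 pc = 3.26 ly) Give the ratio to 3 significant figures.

Star B is more luminous, by a factor of 3.65.

Star A: d = 16.0 ly / 3.26 = 4.908 pc
Star A: M = m − 5 log₁₀ d + 5 = 3.88 − 5·0.6909 + 5 = 5.425
Star B: d = 1/p = 1/9.20×10^-3″ = 108.7 pc
Star B: M = m − 5 log₁₀ d + 5 = 9.20 − 5·2.0362 + 5 = 4.019
ΔM = M_A − M_B = 5.425 − (4.019) = 1.407; smaller M is more luminous → Star B.
L ratio = 10^(0.4 |ΔM|) = 10^0.563 = 3.653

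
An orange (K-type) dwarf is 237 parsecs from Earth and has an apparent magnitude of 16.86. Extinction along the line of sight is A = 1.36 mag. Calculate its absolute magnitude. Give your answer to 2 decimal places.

5 log₁₀(d/10 pc) = 5 log₁₀(237.0) − 5 = 6.874
M = m − 5 log₁₀(d/10) − A = 16.86 − 6.874 − 1.36 = 8.626

M ≈ 8.63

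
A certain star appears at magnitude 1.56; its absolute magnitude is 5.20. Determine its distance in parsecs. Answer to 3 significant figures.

Distance modulus: m − M = 1.56 − (5.20) = -3.640
m − M = 5 log₁₀ d − 5
log₁₀ d = (m − M)/5 + 1 = 0.2720
d = 10^0.2720 = 1.871 pc

d ≈ 1.87 pc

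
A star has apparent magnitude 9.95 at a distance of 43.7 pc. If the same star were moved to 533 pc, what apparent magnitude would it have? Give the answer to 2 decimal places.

Flux ∝ 1/d², so Δm = 5 log₁₀(d₂/d₁) = 5 log₁₀(533/43.7) = 5.431
m₂ = m₁ + Δm = 9.95 + (5.431) = 15.381

m ≈ 15.38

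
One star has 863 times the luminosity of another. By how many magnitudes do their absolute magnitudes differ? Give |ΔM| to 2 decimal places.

Pogson: ΔM = −2.5 log₁₀(ratio) = −2.5 log₁₀(863) = −2.5 × 2.9360 = -7.340

|ΔM| ≈ 7.34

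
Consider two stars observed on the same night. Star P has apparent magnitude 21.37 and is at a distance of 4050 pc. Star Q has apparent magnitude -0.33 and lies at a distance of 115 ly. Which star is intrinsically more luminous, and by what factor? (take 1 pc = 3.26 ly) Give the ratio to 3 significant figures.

Star Q is more luminous, by a factor of 36300.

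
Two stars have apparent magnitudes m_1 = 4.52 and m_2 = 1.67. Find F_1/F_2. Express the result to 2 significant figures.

F_1/F_2 ≈ 0.072

Magnitude difference = 2.85
Flux ratio = 10^(−0.4 Δm) = 10^(−0.4 × 2.85) = 10^-1.140 = 0.07244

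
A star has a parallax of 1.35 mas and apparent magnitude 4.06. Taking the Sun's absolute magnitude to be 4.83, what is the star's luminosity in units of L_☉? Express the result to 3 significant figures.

d = 1/p = 1000/1.35 mas = 740.7 pc
M = m − 5 log₁₀ d + 5 = 4.06 − 5·2.8697 + 5 = -5.288
M − M_☉ = -5.288 − 4.83 = -10.118
L/L_☉ = 10^(−0.4 × -10.118) = 11150

L/L_☉ ≈ 11200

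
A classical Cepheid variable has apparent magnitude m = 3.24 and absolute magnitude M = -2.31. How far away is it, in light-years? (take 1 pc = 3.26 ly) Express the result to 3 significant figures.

μ = m − M = 5.550
m − M = 5 log₁₀ d − 5
log₁₀ d = (m − M)/5 + 1 = 2.1100
d = 10^2.1100 = 128.8 pc
= 420.0 ly

d ≈ 420 ly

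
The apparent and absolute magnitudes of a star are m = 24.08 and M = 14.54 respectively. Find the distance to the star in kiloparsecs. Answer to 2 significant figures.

d ≈ 0.81 kpc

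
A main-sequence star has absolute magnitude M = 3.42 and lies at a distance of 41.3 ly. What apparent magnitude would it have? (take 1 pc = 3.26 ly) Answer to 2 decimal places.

m ≈ 3.93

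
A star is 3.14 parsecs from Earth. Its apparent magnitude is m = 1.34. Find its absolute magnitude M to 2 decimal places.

5 log₁₀(d/10 pc) = 5 log₁₀(3.140) − 5 = -2.515
M = m − 5 log₁₀(d/10) = 1.34 + 2.515 = 3.855

M ≈ 3.86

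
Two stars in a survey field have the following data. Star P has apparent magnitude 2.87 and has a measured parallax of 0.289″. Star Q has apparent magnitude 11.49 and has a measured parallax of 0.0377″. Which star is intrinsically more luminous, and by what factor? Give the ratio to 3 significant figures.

Star P is more luminous, by a factor of 47.7.

Star P: d = 1/p = 1/0.289″ = 3.460 pc
Star P: M = m − 5 log₁₀ d + 5 = 2.87 − 5·0.5391 + 5 = 5.174
Star Q: d = 1/p = 1/0.0377″ = 26.53 pc
Star Q: M = m − 5 log₁₀ d + 5 = 11.49 − 5·1.4237 + 5 = 9.372
ΔM = M_P − M_Q = 5.174 − (9.372) = -4.197; smaller M is more luminous → Star P.
L ratio = 10^(0.4 |ΔM|) = 10^1.679 = 47.74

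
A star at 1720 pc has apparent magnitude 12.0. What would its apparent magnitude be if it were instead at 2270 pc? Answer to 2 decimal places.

Flux ∝ 1/d², so Δm = 5 log₁₀(d₂/d₁) = 5 log₁₀(2270/1720) = 0.602
m₂ = m₁ + Δm = 12.0 + (0.602) = 12.602

m ≈ 12.60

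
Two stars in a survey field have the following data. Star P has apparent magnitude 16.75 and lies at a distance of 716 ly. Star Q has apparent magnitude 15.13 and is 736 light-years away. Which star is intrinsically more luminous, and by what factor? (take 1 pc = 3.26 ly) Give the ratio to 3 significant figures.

Star Q is more luminous, by a factor of 4.70.

Star P: d = 716 ly / 3.26 = 219.6 pc
Star P: M = m − 5 log₁₀ d + 5 = 16.75 − 5·2.3417 + 5 = 10.042
Star Q: d = 736 ly / 3.26 = 225.8 pc
Star Q: M = m − 5 log₁₀ d + 5 = 15.13 − 5·2.3537 + 5 = 8.362
ΔM = M_P − M_Q = 10.042 − (8.362) = 1.680; smaller M is more luminous → Star Q.
L ratio = 10^(0.4 |ΔM|) = 10^0.672 = 4.698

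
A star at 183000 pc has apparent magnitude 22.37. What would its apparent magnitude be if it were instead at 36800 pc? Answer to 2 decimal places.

m ≈ 18.89

Flux ∝ 1/d², so Δm = 5 log₁₀(d₂/d₁) = 5 log₁₀(36800/183000) = -3.483
m₂ = m₁ + Δm = 22.37 + (-3.483) = 18.887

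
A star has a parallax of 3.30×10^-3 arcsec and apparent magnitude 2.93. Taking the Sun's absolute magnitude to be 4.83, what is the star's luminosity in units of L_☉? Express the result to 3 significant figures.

d = 1/p = 1/3.30×10^-3″ = 303.0 pc
M = m − 5 log₁₀ d + 5 = 2.93 − 5·2.4815 + 5 = -4.477
M − M_☉ = -4.477 − 4.83 = -9.307
L/L_☉ = 10^(−0.4 × -9.307) = 5284

L/L_☉ ≈ 5280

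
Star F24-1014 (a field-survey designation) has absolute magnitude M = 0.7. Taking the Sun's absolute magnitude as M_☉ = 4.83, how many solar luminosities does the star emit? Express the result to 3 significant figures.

M − M_☉ = 0.7 − 4.83 = -4.130
L/L_☉ = 10^(−0.4 (M − M_☉)) = 10^1.652 = 44.87

L/L_☉ ≈ 44.9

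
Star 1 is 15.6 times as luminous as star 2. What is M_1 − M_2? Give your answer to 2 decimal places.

Pogson: ΔM = −2.5 log₁₀(ratio) = −2.5 log₁₀(15.6) = −2.5 × 1.1931 = -2.983
Star 1 is brighter, so it has the smaller magnitude: the difference is negative.

M_1 − M_2 ≈ -2.98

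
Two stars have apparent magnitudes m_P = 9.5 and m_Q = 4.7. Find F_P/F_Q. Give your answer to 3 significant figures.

Magnitude difference = 4.8
Flux ratio = 10^(−0.4 Δm) = 10^(−0.4 × 4.8) = 10^-1.920 = 0.01202

F_P/F_Q ≈ 0.0120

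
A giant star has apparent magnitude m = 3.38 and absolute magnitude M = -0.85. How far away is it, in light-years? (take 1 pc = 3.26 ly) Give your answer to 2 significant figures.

d ≈ 230 ly

Distance modulus: m − M = 3.38 − (-0.85) = 4.230
m − M = 5 log₁₀ d − 5
log₁₀ d = (m − M)/5 + 1 = 1.8460
d = 10^1.8460 = 70.15 pc
= 228.7 ly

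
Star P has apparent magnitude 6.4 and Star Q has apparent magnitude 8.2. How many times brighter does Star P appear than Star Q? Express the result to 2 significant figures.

Δm = 6.4 − (8.2) = -1.8
Flux ratio = 10^(−0.4 Δm) = 10^(−0.4 × -1.8) = 10^0.720 = 5.248

5.2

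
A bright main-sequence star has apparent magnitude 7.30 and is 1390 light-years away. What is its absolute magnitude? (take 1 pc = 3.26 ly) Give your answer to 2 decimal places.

M ≈ -0.85

d = 1390 ly / 3.26 = 426.4 pc
5 log₁₀(d/10 pc) = 5 log₁₀(426.4) − 5 = 8.149
M = m − 5 log₁₀(d/10) = 7.30 − 8.149 = -0.849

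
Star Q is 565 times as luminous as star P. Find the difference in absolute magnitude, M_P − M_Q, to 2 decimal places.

M_P − M_Q ≈ 6.88

Pogson: ΔM = −2.5 log₁₀(ratio) = −2.5 log₁₀(565) = −2.5 × 2.7520 = -6.880
Star Q is brighter so has the smaller magnitude: M_P − M_Q is positive.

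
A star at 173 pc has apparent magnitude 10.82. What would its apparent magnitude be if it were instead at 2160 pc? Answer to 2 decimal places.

Flux ∝ 1/d², so Δm = 5 log₁₀(d₂/d₁) = 5 log₁₀(2160/173) = 5.482
m₂ = m₁ + Δm = 10.82 + (5.482) = 16.302

m ≈ 16.30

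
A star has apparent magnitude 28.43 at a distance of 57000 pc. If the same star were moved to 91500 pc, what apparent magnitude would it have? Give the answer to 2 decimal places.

m ≈ 29.46

Flux ∝ 1/d², so Δm = 5 log₁₀(d₂/d₁) = 5 log₁₀(91500/57000) = 1.028
m₂ = m₁ + Δm = 28.43 + (1.028) = 29.458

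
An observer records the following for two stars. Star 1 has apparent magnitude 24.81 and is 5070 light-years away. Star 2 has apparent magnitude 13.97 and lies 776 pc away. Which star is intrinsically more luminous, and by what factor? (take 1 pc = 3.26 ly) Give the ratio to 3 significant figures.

Star 2 is more luminous, by a factor of 5400.

Star 1: d = 5070 ly / 3.26 = 1555 pc
Star 1: M = m − 5 log₁₀ d + 5 = 24.81 − 5·3.1918 + 5 = 13.851
Star 2: M = m − 5 log₁₀ d + 5 = 13.97 − 5·2.8899 + 5 = 4.521
ΔM = M_1 − M_2 = 13.851 − (4.521) = 9.330; smaller M is more luminous → Star 2.
L ratio = 10^(0.4 |ΔM|) = 10^3.732 = 5397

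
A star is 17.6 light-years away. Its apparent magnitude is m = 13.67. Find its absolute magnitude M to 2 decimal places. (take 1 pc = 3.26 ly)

d = 17.6 ly / 3.26 = 5.399 pc
5 log₁₀(d/10 pc) = 5 log₁₀(5.399) − 5 = -1.339
M = m − 5 log₁₀(d/10) = 13.67 + 1.339 = 15.009

M ≈ 15.01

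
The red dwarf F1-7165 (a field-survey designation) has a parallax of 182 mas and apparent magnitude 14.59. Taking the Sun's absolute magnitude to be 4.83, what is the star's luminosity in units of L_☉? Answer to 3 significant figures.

d = 1/p = 1000/182 mas = 5.495 pc
M = m − 5 log₁₀ d + 5 = 14.59 − 5·0.7399 + 5 = 15.890
M − M_☉ = 15.890 − 4.83 = 11.060
L/L_☉ = 10^(−0.4 × 11.060) = 3.766×10^-5

L/L_☉ ≈ 3.77×10^-5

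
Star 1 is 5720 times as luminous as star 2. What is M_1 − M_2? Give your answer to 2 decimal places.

M_1 − M_2 ≈ -9.39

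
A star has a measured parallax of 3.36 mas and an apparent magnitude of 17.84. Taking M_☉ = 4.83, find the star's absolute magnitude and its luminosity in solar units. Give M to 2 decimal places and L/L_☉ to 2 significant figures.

M ≈ 10.47; L/L_☉ ≈ 5.5×10^-3

d = 1/p = 1000/3.36 mas = 297.6 pc
M = m − 5 log₁₀ d + 5 = 17.84 − 5·2.4737 + 5 = 10.472
M − M_☉ = 10.472 − 4.83 = 5.642
L/L_☉ = 10^(−0.4 × 5.642) = 5.538×10^-3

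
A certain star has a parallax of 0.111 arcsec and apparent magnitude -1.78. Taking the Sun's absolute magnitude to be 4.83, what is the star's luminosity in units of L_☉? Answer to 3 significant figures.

d = 1/p = 1/0.111″ = 9.009 pc
M = m − 5 log₁₀ d + 5 = -1.78 − 5·0.9547 + 5 = -1.553
M − M_☉ = -1.553 − 4.83 = -6.383
L/L_☉ = 10^(−0.4 × -6.383) = 357.6

L/L_☉ ≈ 358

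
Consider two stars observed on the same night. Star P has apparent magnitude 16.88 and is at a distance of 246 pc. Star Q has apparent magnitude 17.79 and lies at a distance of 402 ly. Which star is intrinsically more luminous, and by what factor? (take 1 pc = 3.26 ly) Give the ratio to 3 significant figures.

Star P is more luminous, by a factor of 9.20.

Star P: M = m − 5 log₁₀ d + 5 = 16.88 − 5·2.3909 + 5 = 9.925
Star Q: d = 402 ly / 3.26 = 123.3 pc
Star Q: M = m − 5 log₁₀ d + 5 = 17.79 − 5·2.0910 + 5 = 12.335
ΔM = M_P − M_Q = 9.925 − (12.335) = -2.410; smaller M is more luminous → Star P.
L ratio = 10^(0.4 |ΔM|) = 10^0.964 = 9.201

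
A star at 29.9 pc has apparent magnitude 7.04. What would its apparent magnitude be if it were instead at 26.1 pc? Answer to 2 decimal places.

Flux ∝ 1/d², so Δm = 5 log₁₀(d₂/d₁) = 5 log₁₀(26.1/29.9) = -0.295
m₂ = m₁ + Δm = 7.04 + (-0.295) = 6.745

m ≈ 6.74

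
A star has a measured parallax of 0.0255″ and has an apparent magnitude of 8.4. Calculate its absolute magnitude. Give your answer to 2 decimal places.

M ≈ 5.43

d = 1/p = 1/0.0255″ = 39.22 pc
5 log₁₀(d/10 pc) = 5 log₁₀(39.22) − 5 = 2.967
M = m − 5 log₁₀(d/10) = 8.4 − 2.967 = 5.433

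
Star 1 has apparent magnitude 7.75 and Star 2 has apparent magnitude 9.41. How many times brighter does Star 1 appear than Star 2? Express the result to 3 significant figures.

Δm = 7.75 − (9.41) = -1.66
Flux ratio = 10^(−0.4 Δm) = 10^(−0.4 × -1.66) = 10^0.664 = 4.613

4.61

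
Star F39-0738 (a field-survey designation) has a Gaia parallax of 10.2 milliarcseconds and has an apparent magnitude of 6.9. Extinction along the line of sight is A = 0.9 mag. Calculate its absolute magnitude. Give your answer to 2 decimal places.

p = 10.2 mas = 0.0102″ → d = 1/p = 98.04 pc
5 log₁₀(d/10 pc) = 5 log₁₀(98.04) − 5 = 4.957
M = m − 5 log₁₀(d/10) − A = 6.9 − 4.957 − 0.9 = 1.043

M ≈ 1.04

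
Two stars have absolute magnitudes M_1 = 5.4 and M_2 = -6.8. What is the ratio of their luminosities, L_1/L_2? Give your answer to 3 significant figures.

L_1/L_2 ≈ 1.32×10^-5

ΔM = M_1 − M_2 = 12.2
L_1/L_2 = 10^(−0.4 ΔM) = 10^-4.880 = 1.318×10^-5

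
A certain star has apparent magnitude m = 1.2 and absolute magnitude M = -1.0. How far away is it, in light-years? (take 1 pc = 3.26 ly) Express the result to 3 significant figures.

d ≈ 89.8 ly

μ = m − M = 2.200
m − M = 5 log₁₀ d − 5
log₁₀ d = (m − M)/5 + 1 = 1.4400
d = 10^1.4400 = 27.54 pc
= 89.79 ly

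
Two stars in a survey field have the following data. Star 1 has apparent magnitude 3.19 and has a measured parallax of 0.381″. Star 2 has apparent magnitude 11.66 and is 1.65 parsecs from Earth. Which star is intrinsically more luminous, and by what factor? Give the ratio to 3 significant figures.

Star 1: d = 1/p = 1/0.381″ = 2.625 pc
Star 1: M = m − 5 log₁₀ d + 5 = 3.19 − 5·0.4191 + 5 = 6.095
Star 2: M = m − 5 log₁₀ d + 5 = 11.66 − 5·0.2175 + 5 = 15.573
ΔM = M_1 − M_2 = 6.095 − (15.573) = -9.478; smaller M is more luminous → Star 1.
L ratio = 10^(0.4 |ΔM|) = 10^3.791 = 6183

Star 1 is more luminous, by a factor of 6180.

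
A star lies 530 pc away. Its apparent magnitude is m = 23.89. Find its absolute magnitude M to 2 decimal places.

M ≈ 15.27

5 log₁₀(d/10 pc) = 5 log₁₀(530.0) − 5 = 8.621
M = m − 5 log₁₀(d/10) = 23.89 − 8.621 = 15.269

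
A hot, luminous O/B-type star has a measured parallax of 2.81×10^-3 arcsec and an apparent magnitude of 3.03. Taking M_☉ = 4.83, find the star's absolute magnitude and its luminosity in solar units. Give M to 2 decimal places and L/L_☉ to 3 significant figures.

M ≈ -4.73; L/L_☉ ≈ 6650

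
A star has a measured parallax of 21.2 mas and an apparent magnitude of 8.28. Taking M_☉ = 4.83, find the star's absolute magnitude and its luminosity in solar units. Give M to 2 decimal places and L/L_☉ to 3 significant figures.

d = 1/p = 1000/21.2 mas = 47.17 pc
M = m − 5 log₁₀ d + 5 = 8.28 − 5·1.6737 + 5 = 4.912
M − M_☉ = 4.912 − 4.83 = 0.082
L/L_☉ = 10^(−0.4 × 0.082) = 0.9275

M ≈ 4.91; L/L_☉ ≈ 0.928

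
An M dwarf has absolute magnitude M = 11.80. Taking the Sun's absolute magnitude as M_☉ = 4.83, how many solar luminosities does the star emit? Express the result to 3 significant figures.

M − M_☉ = 11.80 − 4.83 = 6.970
L/L_☉ = 10^(−0.4 (M − M_☉)) = 10^-2.788 = 1.629×10^-3

L/L_☉ ≈ 1.63×10^-3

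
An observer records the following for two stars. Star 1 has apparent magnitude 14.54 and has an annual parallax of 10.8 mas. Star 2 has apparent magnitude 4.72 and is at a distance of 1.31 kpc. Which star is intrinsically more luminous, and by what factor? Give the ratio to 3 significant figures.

Star 2 is more luminous, by a factor of 1.70×10^6.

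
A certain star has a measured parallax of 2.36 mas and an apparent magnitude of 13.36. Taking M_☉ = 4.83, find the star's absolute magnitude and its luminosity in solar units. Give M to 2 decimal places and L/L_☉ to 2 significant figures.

M ≈ 5.22; L/L_☉ ≈ 0.70

d = 1/p = 1000/2.36 mas = 423.7 pc
M = m − 5 log₁₀ d + 5 = 13.36 − 5·2.6271 + 5 = 5.225
M − M_☉ = 5.225 − 4.83 = 0.395
L/L_☉ = 10^(−0.4 × 0.395) = 0.6953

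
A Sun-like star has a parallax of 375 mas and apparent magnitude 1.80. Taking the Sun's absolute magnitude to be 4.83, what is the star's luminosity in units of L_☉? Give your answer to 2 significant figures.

d = 1/p = 1000/375 mas = 2.667 pc
M = m − 5 log₁₀ d + 5 = 1.80 − 5·0.4260 + 5 = 4.670
M − M_☉ = 4.670 − 4.83 = -0.160
L/L_☉ = 10^(−0.4 × -0.160) = 1.159

L/L_☉ ≈ 1.2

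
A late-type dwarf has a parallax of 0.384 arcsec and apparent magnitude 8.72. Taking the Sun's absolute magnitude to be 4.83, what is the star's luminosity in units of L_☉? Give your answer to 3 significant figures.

L/L_☉ ≈ 1.89×10^-3

d = 1/p = 1/0.384″ = 2.604 pc
M = m − 5 log₁₀ d + 5 = 8.72 − 5·0.4157 + 5 = 11.642
M − M_☉ = 11.642 − 4.83 = 6.812
L/L_☉ = 10^(−0.4 × 6.812) = 1.885×10^-3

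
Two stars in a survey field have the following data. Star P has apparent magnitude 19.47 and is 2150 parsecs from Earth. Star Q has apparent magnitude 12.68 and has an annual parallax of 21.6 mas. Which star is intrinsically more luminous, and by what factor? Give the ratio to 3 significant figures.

Star P: M = m − 5 log₁₀ d + 5 = 19.47 − 5·3.3324 + 5 = 7.808
Star Q: p = 21.6 mas = 0.0216″ → d = 1/p = 46.30 pc
Star Q: M = m − 5 log₁₀ d + 5 = 12.68 − 5·1.6655 + 5 = 9.352
ΔM = M_P − M_Q = 7.808 − (9.352) = -1.544; smaller M is more luminous → Star P.
L ratio = 10^(0.4 |ΔM|) = 10^0.618 = 4.147

Star P is more luminous, by a factor of 4.15.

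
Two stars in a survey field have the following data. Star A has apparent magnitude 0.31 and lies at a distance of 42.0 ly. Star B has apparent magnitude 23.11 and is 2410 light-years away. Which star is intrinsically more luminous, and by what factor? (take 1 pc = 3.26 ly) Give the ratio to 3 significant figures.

Star A is more luminous, by a factor of 400000.

Star A: d = 42.0 ly / 3.26 = 12.88 pc
Star A: M = m − 5 log₁₀ d + 5 = 0.31 − 5·1.1100 + 5 = -0.240
Star B: d = 2410 ly / 3.26 = 739.3 pc
Star B: M = m − 5 log₁₀ d + 5 = 23.11 − 5·2.8688 + 5 = 13.766
ΔM = M_A − M_B = -0.240 − (13.766) = -14.006; smaller M is more luminous → Star A.
L ratio = 10^(0.4 |ΔM|) = 10^5.602 = 400400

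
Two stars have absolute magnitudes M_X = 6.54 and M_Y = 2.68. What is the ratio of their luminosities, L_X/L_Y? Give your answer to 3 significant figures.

L_X/L_Y ≈ 0.0286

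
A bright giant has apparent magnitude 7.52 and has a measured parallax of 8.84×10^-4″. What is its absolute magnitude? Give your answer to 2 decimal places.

M ≈ -2.75

d = 1/p = 1/8.84×10^-4″ = 1131 pc
5 log₁₀(d/10 pc) = 5 log₁₀(1131) − 5 = 10.268
M = m − 5 log₁₀(d/10) = 7.52 − 10.268 = -2.748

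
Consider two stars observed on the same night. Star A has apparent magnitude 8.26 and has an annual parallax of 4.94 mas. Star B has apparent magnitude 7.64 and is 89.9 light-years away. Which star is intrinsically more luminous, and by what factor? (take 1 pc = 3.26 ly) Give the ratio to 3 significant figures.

Star A is more luminous, by a factor of 30.4.

Star A: p = 4.94 mas = 4.94×10^-3″ → d = 1/p = 202.4 pc
Star A: M = m − 5 log₁₀ d + 5 = 8.26 − 5·2.3063 + 5 = 1.729
Star B: d = 89.9 ly / 3.26 = 27.58 pc
Star B: M = m − 5 log₁₀ d + 5 = 7.64 − 5·1.4405 + 5 = 5.437
ΔM = M_A − M_B = 1.729 − (5.437) = -3.709; smaller M is more luminous → Star A.
L ratio = 10^(0.4 |ΔM|) = 10^1.483 = 30.44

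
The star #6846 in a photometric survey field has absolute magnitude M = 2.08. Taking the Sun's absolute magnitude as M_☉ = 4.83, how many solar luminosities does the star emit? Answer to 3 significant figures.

M − M_☉ = 2.08 − 4.83 = -2.750
L/L_☉ = 10^(−0.4 (M − M_☉)) = 10^1.100 = 12.59

L/L_☉ ≈ 12.6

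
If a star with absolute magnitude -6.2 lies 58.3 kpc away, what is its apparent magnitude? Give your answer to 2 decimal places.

d = 58.3 kpc = 58300 pc
m = M + 5 log₁₀ d − 5 = -6.2 + 5·4.7657 − 5 = 12.628

m ≈ 12.63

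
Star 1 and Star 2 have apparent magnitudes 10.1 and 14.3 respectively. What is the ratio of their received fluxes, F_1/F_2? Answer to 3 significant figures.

Δm = 10.1 − (14.3) = -4.2
Flux ratio = 10^(−0.4 Δm) = 10^(−0.4 × -4.2) = 10^1.680 = 47.86

F_1/F_2 ≈ 47.9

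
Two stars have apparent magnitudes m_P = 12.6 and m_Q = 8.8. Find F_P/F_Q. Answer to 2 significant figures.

F_P/F_Q ≈ 0.030

Δm = 12.6 − (8.8) = 3.8
Flux ratio = 10^(−0.4 Δm) = 10^(−0.4 × 3.8) = 10^-1.520 = 0.03020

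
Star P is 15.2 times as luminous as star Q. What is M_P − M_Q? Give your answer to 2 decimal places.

Pogson: ΔM = −2.5 log₁₀(ratio) = −2.5 log₁₀(15.2) = −2.5 × 1.1818 = -2.955
Star P is brighter, so it has the smaller magnitude: the difference is negative.

M_P − M_Q ≈ -2.95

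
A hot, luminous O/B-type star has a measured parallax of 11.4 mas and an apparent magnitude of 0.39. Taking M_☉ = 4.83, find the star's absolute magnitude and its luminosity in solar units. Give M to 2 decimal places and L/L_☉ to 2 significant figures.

d = 1/p = 1000/11.4 mas = 87.72 pc
M = m − 5 log₁₀ d + 5 = 0.39 − 5·1.9431 + 5 = -4.325
M − M_☉ = -4.325 − 4.83 = -9.155
L/L_☉ = 10^(−0.4 × -9.155) = 4594

M ≈ -4.33; L/L_☉ ≈ 4600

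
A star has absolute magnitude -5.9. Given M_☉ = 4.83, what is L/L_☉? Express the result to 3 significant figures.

L/L_☉ ≈ 19600

M − M_☉ = -5.9 − 4.83 = -10.730
L/L_☉ = 10^(−0.4 (M − M_☉)) = 10^4.292 = 19590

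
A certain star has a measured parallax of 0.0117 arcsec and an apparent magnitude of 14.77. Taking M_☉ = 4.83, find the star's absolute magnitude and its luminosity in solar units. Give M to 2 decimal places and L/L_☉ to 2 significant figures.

d = 1/p = 1/0.0117″ = 85.47 pc
M = m − 5 log₁₀ d + 5 = 14.77 − 5·1.9318 + 5 = 10.111
M − M_☉ = 10.111 − 4.83 = 5.281
L/L_☉ = 10^(−0.4 × 5.281) = 7.720×10^-3

M ≈ 10.11; L/L_☉ ≈ 7.7×10^-3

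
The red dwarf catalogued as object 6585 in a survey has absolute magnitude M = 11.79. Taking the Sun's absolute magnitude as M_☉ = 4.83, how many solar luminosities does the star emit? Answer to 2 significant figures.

L/L_☉ ≈ 1.6×10^-3

M − M_☉ = 11.79 − 4.83 = 6.960
L/L_☉ = 10^(−0.4 (M − M_☉)) = 10^-2.784 = 1.644×10^-3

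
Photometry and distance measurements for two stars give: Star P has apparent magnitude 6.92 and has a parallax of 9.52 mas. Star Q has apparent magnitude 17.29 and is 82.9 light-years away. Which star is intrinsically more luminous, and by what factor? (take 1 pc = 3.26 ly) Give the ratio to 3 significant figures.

Star P is more luminous, by a factor of 240000.

Star P: p = 9.52 mas = 9.52×10^-3″ → d = 1/p = 105.0 pc
Star P: M = m − 5 log₁₀ d + 5 = 6.92 − 5·2.0214 + 5 = 1.813
Star Q: d = 82.9 ly / 3.26 = 25.43 pc
Star Q: M = m − 5 log₁₀ d + 5 = 17.29 − 5·1.4053 + 5 = 15.263
ΔM = M_P − M_Q = 1.813 − (15.263) = -13.450; smaller M is more luminous → Star P.
L ratio = 10^(0.4 |ΔM|) = 10^5.380 = 239900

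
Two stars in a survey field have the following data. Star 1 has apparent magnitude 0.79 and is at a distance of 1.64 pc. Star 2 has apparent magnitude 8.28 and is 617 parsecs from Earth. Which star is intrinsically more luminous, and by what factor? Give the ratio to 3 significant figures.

Star 1: M = m − 5 log₁₀ d + 5 = 0.79 − 5·0.2148 + 5 = 4.716
Star 2: M = m − 5 log₁₀ d + 5 = 8.28 − 5·2.7903 + 5 = -0.671
ΔM = M_1 − M_2 = 4.716 − (-0.671) = 5.387; smaller M is more luminous → Star 2.
L ratio = 10^(0.4 |ΔM|) = 10^2.155 = 142.9

Star 2 is more luminous, by a factor of 143.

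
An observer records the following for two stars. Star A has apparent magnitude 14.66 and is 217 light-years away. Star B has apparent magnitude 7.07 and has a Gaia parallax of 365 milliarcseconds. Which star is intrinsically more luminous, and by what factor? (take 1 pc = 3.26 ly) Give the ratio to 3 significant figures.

Star B is more luminous, by a factor of 1.84.

Star A: d = 217 ly / 3.26 = 66.56 pc
Star A: M = m − 5 log₁₀ d + 5 = 14.66 − 5·1.8232 + 5 = 10.544
Star B: p = 365 mas = 0.365″ → d = 1/p = 2.740 pc
Star B: M = m − 5 log₁₀ d + 5 = 7.07 − 5·0.4377 + 5 = 9.881
ΔM = M_A − M_B = 10.544 − (9.881) = 0.662; smaller M is more luminous → Star B.
L ratio = 10^(0.4 |ΔM|) = 10^0.265 = 1.840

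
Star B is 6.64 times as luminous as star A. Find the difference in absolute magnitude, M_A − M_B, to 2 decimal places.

Pogson: ΔM = −2.5 log₁₀(ratio) = −2.5 log₁₀(6.64) = −2.5 × 0.8222 = -2.055
Star B is brighter so has the smaller magnitude: M_A − M_B is positive.

M_A − M_B ≈ 2.06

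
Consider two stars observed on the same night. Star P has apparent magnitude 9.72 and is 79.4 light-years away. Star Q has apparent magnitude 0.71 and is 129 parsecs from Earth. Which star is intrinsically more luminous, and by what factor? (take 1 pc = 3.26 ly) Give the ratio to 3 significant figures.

Star P: d = 79.4 ly / 3.26 = 24.36 pc
Star P: M = m − 5 log₁₀ d + 5 = 9.72 − 5·1.3866 + 5 = 7.787
Star Q: M = m − 5 log₁₀ d + 5 = 0.71 − 5·2.1106 + 5 = -4.843
ΔM = M_P − M_Q = 7.787 − (-4.843) = 12.630; smaller M is more luminous → Star Q.
L ratio = 10^(0.4 |ΔM|) = 10^5.052 = 112700

Star Q is more luminous, by a factor of 113000.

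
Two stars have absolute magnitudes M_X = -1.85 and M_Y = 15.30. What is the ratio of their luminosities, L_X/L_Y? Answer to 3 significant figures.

L_X/L_Y ≈ 7.24×10^6

ΔM = M_X − M_Y = -17.15
L_X/L_Y = 10^(−0.4 ΔM) = 10^6.860 = 7.244×10^6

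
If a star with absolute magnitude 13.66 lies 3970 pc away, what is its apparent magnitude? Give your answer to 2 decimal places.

m = M + 5 log₁₀ d − 5 = 13.66 + 5·3.5988 − 5 = 26.654

m ≈ 26.65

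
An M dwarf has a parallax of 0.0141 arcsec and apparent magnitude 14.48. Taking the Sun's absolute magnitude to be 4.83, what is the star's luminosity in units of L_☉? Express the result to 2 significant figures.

L/L_☉ ≈ 6.9×10^-3

d = 1/p = 1/0.0141″ = 70.92 pc
M = m − 5 log₁₀ d + 5 = 14.48 − 5·1.8508 + 5 = 10.226
M − M_☉ = 10.226 − 4.83 = 5.396
L/L_☉ = 10^(−0.4 × 5.396) = 6.943×10^-3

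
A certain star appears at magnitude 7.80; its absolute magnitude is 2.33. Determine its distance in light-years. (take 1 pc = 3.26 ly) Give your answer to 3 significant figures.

μ = m − M = 5.470
m − M = 5 log₁₀ d − 5
log₁₀ d = (m − M)/5 + 1 = 2.0940
d = 10^2.0940 = 124.2 pc
= 404.8 ly

d ≈ 405 ly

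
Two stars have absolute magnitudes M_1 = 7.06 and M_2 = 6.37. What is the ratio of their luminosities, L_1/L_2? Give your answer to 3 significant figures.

L_1/L_2 ≈ 0.530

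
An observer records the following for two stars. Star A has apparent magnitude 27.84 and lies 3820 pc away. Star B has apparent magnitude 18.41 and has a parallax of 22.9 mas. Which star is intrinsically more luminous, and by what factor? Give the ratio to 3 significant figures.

Star A: M = m − 5 log₁₀ d + 5 = 27.84 − 5·3.5821 + 5 = 14.930
Star B: p = 22.9 mas = 0.0229″ → d = 1/p = 43.67 pc
Star B: M = m − 5 log₁₀ d + 5 = 18.41 − 5·1.6402 + 5 = 15.209
ΔM = M_A − M_B = 14.930 − (15.209) = -0.279; smaller M is more luminous → Star A.
L ratio = 10^(0.4 |ΔM|) = 10^0.112 = 1.294

Star A is more luminous, by a factor of 1.29.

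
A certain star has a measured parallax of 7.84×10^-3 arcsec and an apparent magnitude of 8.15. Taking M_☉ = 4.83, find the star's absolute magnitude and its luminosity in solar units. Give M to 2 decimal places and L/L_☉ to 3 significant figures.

M ≈ 2.62; L/L_☉ ≈ 7.64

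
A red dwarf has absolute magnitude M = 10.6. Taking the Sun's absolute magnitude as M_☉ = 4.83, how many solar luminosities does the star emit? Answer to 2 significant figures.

L/L_☉ ≈ 4.9×10^-3

M − M_☉ = 10.6 − 4.83 = 5.770
L/L_☉ = 10^(−0.4 (M − M_☉)) = 10^-2.308 = 4.920×10^-3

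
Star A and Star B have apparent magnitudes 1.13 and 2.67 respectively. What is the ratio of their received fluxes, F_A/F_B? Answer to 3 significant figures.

F_A/F_B ≈ 4.13

Magnitude difference = -1.54
Flux ratio = 10^(−0.4 Δm) = 10^(−0.4 × -1.54) = 10^0.616 = 4.130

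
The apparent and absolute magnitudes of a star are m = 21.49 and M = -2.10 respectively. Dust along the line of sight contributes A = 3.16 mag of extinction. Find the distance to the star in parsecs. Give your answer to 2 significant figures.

d ≈ 120000 pc

m − M = 5 log₁₀(d/10 pc) + A  ⇒  21.49 − (-2.10) − 3.16 = 5 log₁₀(d/10)
20.430 = 5 log₁₀(d/10)
log₁₀ d = (m − M − A)/5 + 1 = 5.0860
d = 10^5.0860 = 121900 pc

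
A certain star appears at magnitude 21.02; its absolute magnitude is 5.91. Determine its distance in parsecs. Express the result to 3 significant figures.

Distance modulus: m − M = 21.02 − (5.91) = 15.110
m − M = 5 log₁₀ d − 5
log₁₀ d = (m − M)/5 + 1 = 4.0220
d = 10^4.0220 = 10520 pc

d ≈ 10500 pc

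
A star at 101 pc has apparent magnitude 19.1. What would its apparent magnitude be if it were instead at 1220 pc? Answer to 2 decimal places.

m ≈ 24.51

Flux ∝ 1/d², so Δm = 5 log₁₀(d₂/d₁) = 5 log₁₀(1220/101) = 5.410
m₂ = m₁ + Δm = 19.1 + (5.410) = 24.510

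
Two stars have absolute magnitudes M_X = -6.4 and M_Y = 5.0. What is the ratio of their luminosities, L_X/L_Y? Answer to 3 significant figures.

ΔM = M_X − M_Y = -11.4
L_X/L_Y = 10^(−0.4 ΔM) = 10^4.560 = 36310

L_X/L_Y ≈ 36300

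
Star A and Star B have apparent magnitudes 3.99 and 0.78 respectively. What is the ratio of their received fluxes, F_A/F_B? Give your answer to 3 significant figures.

F_A/F_B ≈ 0.0520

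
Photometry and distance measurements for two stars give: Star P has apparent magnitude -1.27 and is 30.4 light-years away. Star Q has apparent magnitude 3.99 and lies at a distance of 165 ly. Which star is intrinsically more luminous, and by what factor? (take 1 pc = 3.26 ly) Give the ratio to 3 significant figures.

Star P is more luminous, by a factor of 4.31.

Star P: d = 30.4 ly / 3.26 = 9.325 pc
Star P: M = m − 5 log₁₀ d + 5 = -1.27 − 5·0.9697 + 5 = -1.118
Star Q: d = 165 ly / 3.26 = 50.61 pc
Star Q: M = m − 5 log₁₀ d + 5 = 3.99 − 5·1.7043 + 5 = 0.469
ΔM = M_P − M_Q = -1.118 − (0.469) = -1.587; smaller M is more luminous → Star P.
L ratio = 10^(0.4 |ΔM|) = 10^0.635 = 4.313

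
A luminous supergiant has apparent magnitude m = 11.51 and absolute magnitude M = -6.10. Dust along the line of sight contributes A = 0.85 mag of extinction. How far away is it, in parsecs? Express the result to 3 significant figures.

m − M = 5 log₁₀(d/10 pc) + A  ⇒  11.51 − (-6.10) − 0.85 = 5 log₁₀(d/10)
16.760 = 5 log₁₀(d/10)
log₁₀ d = (m − M − A)/5 + 1 = 4.3520
d = 10^4.3520 = 22490 pc

d ≈ 22500 pc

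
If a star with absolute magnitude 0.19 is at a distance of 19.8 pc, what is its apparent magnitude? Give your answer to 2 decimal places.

m ≈ 1.67

m = M + 5 log₁₀ d − 5 = 0.19 + 5·1.2967 − 5 = 1.673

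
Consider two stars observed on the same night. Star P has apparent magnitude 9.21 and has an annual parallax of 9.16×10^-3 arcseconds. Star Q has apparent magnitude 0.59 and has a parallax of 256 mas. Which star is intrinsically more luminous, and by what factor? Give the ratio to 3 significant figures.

Star P: d = 1/p = 1/9.16×10^-3″ = 109.2 pc
Star P: M = m − 5 log₁₀ d + 5 = 9.21 − 5·2.0381 + 5 = 4.019
Star Q: p = 256 mas = 0.256″ → d = 1/p = 3.906 pc
Star Q: M = m − 5 log₁₀ d + 5 = 0.59 − 5·0.5918 + 5 = 2.631
ΔM = M_P − M_Q = 4.019 − (2.631) = 1.388; smaller M is more luminous → Star Q.
L ratio = 10^(0.4 |ΔM|) = 10^0.555 = 3.592

Star Q is more luminous, by a factor of 3.59.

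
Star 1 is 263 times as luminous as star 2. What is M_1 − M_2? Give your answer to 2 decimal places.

Pogson: ΔM = −2.5 log₁₀(ratio) = −2.5 log₁₀(263) = −2.5 × 2.4200 = -6.050
Star 1 is brighter, so it has the smaller magnitude: the difference is negative.

M_1 − M_2 ≈ -6.05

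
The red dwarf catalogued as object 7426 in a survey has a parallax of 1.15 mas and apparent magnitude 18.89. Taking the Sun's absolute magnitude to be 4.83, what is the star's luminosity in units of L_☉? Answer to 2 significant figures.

L/L_☉ ≈ 0.018

d = 1/p = 1000/1.15 mas = 869.6 pc
M = m − 5 log₁₀ d + 5 = 18.89 − 5·2.9393 + 5 = 9.193
M − M_☉ = 9.193 − 4.83 = 4.363
L/L_☉ = 10^(−0.4 × 4.363) = 0.01797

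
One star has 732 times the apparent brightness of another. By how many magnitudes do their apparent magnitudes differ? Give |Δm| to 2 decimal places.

Pogson: Δm = −2.5 log₁₀(ratio) = −2.5 log₁₀(732) = −2.5 × 2.8645 = -7.161

|Δm| ≈ 7.16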